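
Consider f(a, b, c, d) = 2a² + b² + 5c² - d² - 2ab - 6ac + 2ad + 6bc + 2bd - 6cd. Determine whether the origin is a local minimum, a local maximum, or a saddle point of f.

saddle point

The Hessian at the origin is H = [[4, -2, -6, 2], [-2, 2, 6, 2], [-6, 6, 10, -6], [2, 2, -6, -2]].
Congruent diagonalization of H (simultaneous row and column reduction) yields pivots 4, 1, -8, 6.
Counting signs: 3 positive, 1 negative.
H is indefinite, so the origin is a saddle point.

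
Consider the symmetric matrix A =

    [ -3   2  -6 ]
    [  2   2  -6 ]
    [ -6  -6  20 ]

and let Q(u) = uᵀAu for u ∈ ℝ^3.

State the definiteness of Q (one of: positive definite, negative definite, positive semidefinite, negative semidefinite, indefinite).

indefinite

Applying the same elementary operations to the rows and columns of A produces a congruent diagonal matrix with entries -3, 10/3, 2.
Counting signs: 2 positive, 1 negative.
Hence Q is indefinite.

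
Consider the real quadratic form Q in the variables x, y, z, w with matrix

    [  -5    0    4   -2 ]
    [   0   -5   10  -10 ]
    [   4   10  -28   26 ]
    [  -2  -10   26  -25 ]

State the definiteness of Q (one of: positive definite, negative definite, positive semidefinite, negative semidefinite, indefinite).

negative definite

Applying the same elementary operations to the rows and columns of A produces a congruent diagonal matrix with entries -5, -5, -24/5, -1/6.
So there are 4 negative pivots.
Hence Q is negative definite.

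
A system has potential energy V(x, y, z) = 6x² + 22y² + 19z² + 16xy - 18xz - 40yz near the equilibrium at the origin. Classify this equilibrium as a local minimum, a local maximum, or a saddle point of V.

saddle point

The Hessian at the origin is H = [[12, 16, -18], [16, 44, -40], [-18, -40, 38]].
Symmetric row and column elimination reduces H to a congruent diagonal form with pivots 12, 68/3, -5/17.
So there are 2 positive, 1 negative pivots.
H is indefinite, so the origin is a saddle point.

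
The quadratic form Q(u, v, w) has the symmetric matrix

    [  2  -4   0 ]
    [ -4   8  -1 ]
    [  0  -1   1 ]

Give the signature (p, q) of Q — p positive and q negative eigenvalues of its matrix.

(2, 1)

By Sylvester's law of inertia any congruent diagonalization of A has 2 positive, 1 negative and 0 zero entries.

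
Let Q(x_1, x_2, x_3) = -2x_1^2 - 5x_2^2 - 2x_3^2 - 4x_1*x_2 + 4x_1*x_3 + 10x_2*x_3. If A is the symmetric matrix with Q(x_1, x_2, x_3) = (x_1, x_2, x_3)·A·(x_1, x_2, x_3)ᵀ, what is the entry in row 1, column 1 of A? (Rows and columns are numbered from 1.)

The coefficient of x_1^2 in Q is -2, and that is exactly A[1,1].

-2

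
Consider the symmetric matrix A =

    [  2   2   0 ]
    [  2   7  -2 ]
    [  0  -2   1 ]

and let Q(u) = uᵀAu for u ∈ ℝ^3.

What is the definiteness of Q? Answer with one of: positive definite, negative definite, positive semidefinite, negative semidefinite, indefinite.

Leading principal minors: Δ_1 = 2, Δ_2 = 10, Δ_3 = 2.
All leading principal minors are positive, so by Sylvester's criterion Q is positive definite.

positive definite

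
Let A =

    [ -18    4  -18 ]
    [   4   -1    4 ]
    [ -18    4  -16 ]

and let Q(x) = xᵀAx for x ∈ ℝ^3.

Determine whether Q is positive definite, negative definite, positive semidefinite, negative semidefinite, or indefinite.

Applying the same elementary operations to the rows and columns of A produces a congruent diagonal matrix with entries -18, -1/9, 2.
Counting signs: 1 positive, 2 negative.
Hence Q is indefinite.

indefinite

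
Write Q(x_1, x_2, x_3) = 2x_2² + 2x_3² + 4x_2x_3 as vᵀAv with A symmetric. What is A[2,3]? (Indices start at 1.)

The coefficient of x_2·x_3 in Q is 4. For a symmetric A this equals A[2,3] + A[3,2] = 2·A[2,3].
So A[2,3] = 4/2 = 2.

2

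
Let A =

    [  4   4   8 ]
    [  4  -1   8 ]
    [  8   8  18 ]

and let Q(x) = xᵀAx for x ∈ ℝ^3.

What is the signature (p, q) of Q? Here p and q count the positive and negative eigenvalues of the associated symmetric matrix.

Row-reducing A symmetrically gives the diagonal entries 4, -5, 2.
So there are 2 positive, 1 negative pivots.

(2, 1)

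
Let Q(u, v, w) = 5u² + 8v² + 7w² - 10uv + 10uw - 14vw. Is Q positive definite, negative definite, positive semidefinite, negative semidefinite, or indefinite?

The symmetric matrix is A = [[5, -5, 5], [-5, 8, -7], [5, -7, 7]].
Applying the same elementary operations to the rows and columns of A produces a congruent diagonal matrix with entries 5, 3, 2/3.
So there are 3 positive pivots.
Hence Q is positive definite.

positive definite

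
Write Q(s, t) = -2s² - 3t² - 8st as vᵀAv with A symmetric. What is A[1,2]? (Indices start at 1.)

-4

The coefficient of s·t in Q is -8. For a symmetric A this equals A[1,2] + A[2,1] = 2·A[1,2].
So A[1,2] = -8/2 = -4.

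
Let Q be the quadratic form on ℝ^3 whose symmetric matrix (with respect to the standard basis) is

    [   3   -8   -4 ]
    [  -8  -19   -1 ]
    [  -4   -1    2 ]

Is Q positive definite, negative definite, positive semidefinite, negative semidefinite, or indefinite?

Applying the same elementary operations to the rows and columns of A produces a congruent diagonal matrix with entries 3, -121/3, 5/121.
Counting signs: 2 positive, 1 negative.
Hence Q is indefinite.

indefinite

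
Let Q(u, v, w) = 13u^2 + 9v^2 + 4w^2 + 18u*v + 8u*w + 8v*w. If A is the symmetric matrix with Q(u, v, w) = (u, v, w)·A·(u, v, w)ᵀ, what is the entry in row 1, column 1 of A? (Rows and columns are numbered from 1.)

13

The coefficient of u^2 in Q is 13, and that is exactly A[1,1].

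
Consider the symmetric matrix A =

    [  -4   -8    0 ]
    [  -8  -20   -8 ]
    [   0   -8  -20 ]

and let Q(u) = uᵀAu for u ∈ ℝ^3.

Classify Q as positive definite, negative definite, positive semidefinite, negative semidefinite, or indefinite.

negative definite

Leading principal minors: Δ_1 = -4, Δ_2 = 16, Δ_3 = -64.
The signs alternate starting with Δ_1 < 0, so by Sylvester's criterion Q is negative definite.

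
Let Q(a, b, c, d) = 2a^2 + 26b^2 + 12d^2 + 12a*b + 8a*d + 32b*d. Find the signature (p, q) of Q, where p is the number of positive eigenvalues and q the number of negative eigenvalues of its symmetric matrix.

The associated matrix is A = [[2, 6, 0, 4], [6, 26, 0, 16], [0, 0, 0, 0], [4, 16, 0, 12]].
Congruent diagonalization of A (simultaneous row and column reduction) yields pivots 2, 8, 0, 2.
That gives 3 positive, 1 zero pivots.

(3, 0)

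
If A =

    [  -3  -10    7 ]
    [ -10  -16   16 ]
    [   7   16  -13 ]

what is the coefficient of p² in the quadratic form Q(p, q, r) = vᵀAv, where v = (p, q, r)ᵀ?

-3

The coefficient of p² is the diagonal entry A[1,1] = -3.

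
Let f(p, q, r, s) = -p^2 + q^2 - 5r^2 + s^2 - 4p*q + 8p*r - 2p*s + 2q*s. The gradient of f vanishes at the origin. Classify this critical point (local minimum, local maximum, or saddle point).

saddle point

The Hessian at the origin is H = [[-2, -4, 8, -2], [-4, 2, 0, 2], [8, 0, -10, 0], [-2, 2, 0, 2]].
An LDLᵀ factorisation of H has diagonal entries -2, 10, -18/5, 10/9.
That gives 2 positive, 2 negative pivots.
H is indefinite, so the origin is a saddle point.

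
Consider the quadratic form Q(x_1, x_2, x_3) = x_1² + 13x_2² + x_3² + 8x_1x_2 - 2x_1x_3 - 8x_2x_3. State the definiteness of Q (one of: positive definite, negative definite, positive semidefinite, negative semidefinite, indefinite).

indefinite

The associated matrix is A = [[1, 4, -1], [4, 13, -4], [-1, -4, 1]].
Congruent diagonalization of A (simultaneous row and column reduction) yields pivots 1, -3, 0.
So there are 1 positive, 1 negative, 1 zero pivots.
Hence Q is indefinite.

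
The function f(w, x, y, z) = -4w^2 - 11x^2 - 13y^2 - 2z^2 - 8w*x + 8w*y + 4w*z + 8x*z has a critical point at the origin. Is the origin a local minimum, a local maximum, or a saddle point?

local maximum

The Hessian at the origin is H = [[-8, -8, 8, 4], [-8, -22, 0, 8], [8, 0, -26, 0], [4, 8, 0, -4]].
Applying the same elementary operations to the rows and columns of H produces a congruent diagonal matrix with entries -8, -14, -94/7, -30/47.
That gives 4 negative pivots.
H is negative definite, so the origin is a strict local maximum.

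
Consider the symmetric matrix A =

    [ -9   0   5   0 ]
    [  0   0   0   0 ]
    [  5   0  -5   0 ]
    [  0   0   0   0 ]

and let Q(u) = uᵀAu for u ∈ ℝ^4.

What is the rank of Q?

2

Row-reducing A symmetrically gives the diagonal entries -9, 0, -20/9, 0.
So there are 2 negative, 2 zero pivots.
The rank is the number of nonzero pivots: 2.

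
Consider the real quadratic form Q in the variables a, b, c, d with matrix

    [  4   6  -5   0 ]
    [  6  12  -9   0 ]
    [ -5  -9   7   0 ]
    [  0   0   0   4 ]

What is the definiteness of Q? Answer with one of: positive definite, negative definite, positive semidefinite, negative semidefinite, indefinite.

Applying the same elementary operations to the rows and columns of A produces a congruent diagonal matrix with entries 4, 3, 0, 4.
That gives 3 positive, 1 zero pivots.
Hence Q is positive semidefinite.

positive semidefinite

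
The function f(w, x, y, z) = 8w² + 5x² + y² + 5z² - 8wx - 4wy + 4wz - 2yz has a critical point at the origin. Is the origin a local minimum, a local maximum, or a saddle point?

The Hessian at the origin is H = [[16, -8, -4, 4], [-8, 10, 0, 0], [-4, 0, 2, -2], [4, 0, -2, 10]].
Row-reducing H symmetrically gives the diagonal entries 16, 6, 1/3, 8.
That gives 4 positive pivots.
H is positive definite, so the origin is a strict local minimum.

local minimum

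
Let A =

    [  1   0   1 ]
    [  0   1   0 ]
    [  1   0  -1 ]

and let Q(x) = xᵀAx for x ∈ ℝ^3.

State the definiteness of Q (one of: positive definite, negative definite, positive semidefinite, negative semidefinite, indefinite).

indefinite

Row-reducing A symmetrically gives the diagonal entries 1, 1, -2.
So there are 2 positive, 1 negative pivots.
Hence Q is indefinite.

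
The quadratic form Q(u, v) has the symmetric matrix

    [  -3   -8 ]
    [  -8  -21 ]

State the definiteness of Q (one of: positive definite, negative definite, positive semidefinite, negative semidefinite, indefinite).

indefinite

For the 2×2 matrix [[-3, -8], [-8, -21]]: det = -3·-21 − (-8)² = -1, trace = -24.
det < 0 so the eigenvalues have opposite signs; the form is indefinite.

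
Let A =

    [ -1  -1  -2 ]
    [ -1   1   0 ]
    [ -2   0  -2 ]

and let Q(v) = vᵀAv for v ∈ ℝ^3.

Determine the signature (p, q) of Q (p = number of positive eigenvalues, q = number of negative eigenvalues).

Row-reducing A symmetrically gives the diagonal entries -1, 2, 0.
That gives 1 positive, 1 negative, 1 zero pivots.

(1, 1)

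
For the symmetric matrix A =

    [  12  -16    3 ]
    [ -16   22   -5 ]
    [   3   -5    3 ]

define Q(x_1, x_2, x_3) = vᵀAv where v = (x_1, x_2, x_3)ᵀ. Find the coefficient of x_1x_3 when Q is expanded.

The coefficient of x_1x_3 is A[1,3] + A[3,1] = 2·3 = 6.

6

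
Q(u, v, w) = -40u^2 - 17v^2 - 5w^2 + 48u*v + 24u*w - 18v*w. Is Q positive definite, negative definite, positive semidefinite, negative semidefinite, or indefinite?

The symmetric matrix of Q is A = [[-40, 24, 12], [24, -17, -9], [12, -9, -5]].
Leading principal minors: Δ_1 = -40, Δ_2 = 104, Δ_3 = -16.
The signs alternate starting with Δ_1 < 0, so by Sylvester's criterion Q is negative definite.

negative definite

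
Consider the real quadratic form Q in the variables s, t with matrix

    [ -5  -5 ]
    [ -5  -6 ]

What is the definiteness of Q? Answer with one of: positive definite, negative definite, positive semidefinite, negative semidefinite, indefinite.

For the 2×2 matrix [[-5, -5], [-5, -6]]: det = -5·-6 − (-5)² = 5, trace = -11.
det > 0 so both eigenvalues share the sign of the trace; trace = -11 < 0 ⇒ both negative.

negative definite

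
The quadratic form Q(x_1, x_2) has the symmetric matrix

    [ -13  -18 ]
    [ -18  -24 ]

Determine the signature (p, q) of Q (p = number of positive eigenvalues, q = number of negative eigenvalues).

(1, 1)

An LDLᵀ factorisation of A has diagonal entries -13, 12/13.
That gives 1 positive, 1 negative pivots.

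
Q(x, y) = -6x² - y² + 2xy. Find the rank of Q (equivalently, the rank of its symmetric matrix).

The symmetric matrix is A = [[-6, 1], [1, -1]].
Applying the same elementary operations to the rows and columns of A produces a congruent diagonal matrix with entries -6, -5/6.
Counting signs: 2 negative.
The rank is the number of nonzero pivots: 2.

2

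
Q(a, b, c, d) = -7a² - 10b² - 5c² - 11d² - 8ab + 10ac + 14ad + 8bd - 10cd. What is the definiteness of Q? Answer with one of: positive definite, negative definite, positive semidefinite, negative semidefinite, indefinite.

negative definite

The symmetric matrix of Q is A = [[-7, -4, 5, 7], [-4, -10, 0, 4], [5, 0, -5, -5], [7, 4, -5, -11]].
Leading principal minors: Δ_1 = -7, Δ_2 = 54, Δ_3 = -20, Δ_4 = 80.
The signs alternate starting with Δ_1 < 0, so by Sylvester's criterion Q is negative definite.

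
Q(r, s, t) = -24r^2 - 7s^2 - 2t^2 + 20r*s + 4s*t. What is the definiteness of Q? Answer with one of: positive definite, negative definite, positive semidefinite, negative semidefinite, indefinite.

The symmetric matrix of Q is A = [[-24, 10, 0], [10, -7, 2], [0, 2, -2]].
Leading principal minors: Δ_1 = -24, Δ_2 = 68, Δ_3 = -40.
The signs alternate starting with Δ_1 < 0, so by Sylvester's criterion Q is negative definite.

negative definite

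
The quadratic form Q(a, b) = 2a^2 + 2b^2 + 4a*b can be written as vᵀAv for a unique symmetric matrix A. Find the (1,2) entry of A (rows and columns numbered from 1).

The coefficient of a·b in Q is 4. For a symmetric A this equals A[1,2] + A[2,1] = 2·A[1,2].
So A[1,2] = 4/2 = 2.

2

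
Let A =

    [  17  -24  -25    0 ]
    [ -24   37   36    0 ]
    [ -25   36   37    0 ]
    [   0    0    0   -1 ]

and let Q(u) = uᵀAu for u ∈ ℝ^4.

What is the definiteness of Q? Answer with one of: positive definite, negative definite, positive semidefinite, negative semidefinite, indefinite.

Applying the same elementary operations to the rows and columns of A produces a congruent diagonal matrix with entries 17, 53/17, 4/53, -1.
That gives 3 positive, 1 negative pivots.
Hence Q is indefinite.

indefinite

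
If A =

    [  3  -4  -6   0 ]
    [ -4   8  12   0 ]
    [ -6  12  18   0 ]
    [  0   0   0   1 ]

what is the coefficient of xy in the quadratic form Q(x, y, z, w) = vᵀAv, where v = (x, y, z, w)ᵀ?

-8

The coefficient of xy is A[1,2] + A[2,1] = 2·(-4) = -8.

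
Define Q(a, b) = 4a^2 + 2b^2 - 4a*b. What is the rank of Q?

2

The symmetric matrix is A = [[4, -2], [-2, 2]].
An LDLᵀ factorisation of A has diagonal entries 4, 1.
That gives 2 positive pivots.
The rank is the number of nonzero pivots: 2.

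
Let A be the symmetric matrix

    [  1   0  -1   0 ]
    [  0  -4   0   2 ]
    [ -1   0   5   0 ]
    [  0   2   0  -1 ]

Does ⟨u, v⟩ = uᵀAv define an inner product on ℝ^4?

no

Symmetric row and column elimination reduces A to a congruent diagonal form with pivots 1, -4, 4, 0.
Counting signs: 2 positive, 1 negative, 1 zero.
Hence Q is indefinite.
⟨·,·⟩ is an inner product exactly when A is positive definite.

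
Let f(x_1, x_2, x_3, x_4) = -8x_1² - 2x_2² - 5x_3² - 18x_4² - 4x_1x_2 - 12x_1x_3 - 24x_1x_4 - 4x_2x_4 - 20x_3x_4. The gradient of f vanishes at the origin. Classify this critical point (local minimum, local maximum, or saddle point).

The Hessian at the origin is H = [[-16, -4, -12, -24], [-4, -4, 0, -4], [-12, 0, -10, -20], [-24, -4, -20, -36]].
Applying the same elementary operations to the rows and columns of H produces a congruent diagonal matrix with entries -16, -3, 2, 4/3.
That gives 2 positive, 2 negative pivots.
H is indefinite, so the origin is a saddle point.

saddle point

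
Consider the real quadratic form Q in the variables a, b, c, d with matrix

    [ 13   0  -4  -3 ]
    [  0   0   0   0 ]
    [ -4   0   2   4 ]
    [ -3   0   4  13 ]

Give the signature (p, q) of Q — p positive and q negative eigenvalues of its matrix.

Row-reducing A symmetrically gives the diagonal entries 13, 0, 10/13, 0.
That gives 2 positive, 2 zero pivots.

(2, 0)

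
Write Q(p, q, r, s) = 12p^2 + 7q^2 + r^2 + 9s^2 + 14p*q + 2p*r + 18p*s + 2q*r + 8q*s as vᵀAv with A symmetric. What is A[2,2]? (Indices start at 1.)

The coefficient of q^2 in Q is 7, and that is exactly A[2,2].

7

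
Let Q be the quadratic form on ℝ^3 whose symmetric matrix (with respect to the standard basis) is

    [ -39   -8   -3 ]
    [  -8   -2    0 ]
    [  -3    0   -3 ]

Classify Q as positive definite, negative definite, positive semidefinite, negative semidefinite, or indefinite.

Row-reducing A symmetrically gives the diagonal entries -39, -14/39, -12/7.
That gives 3 negative pivots.
Hence Q is negative definite.

negative definite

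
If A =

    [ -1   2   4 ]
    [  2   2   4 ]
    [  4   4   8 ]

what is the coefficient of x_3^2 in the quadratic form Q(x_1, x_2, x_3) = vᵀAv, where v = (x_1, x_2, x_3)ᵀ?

The coefficient of x_3^2 is the diagonal entry A[3,3] = 8.

8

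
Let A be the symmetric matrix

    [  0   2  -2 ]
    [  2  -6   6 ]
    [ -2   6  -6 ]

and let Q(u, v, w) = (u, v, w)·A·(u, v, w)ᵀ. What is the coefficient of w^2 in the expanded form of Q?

-6

The coefficient of w^2 is the diagonal entry A[3,3] = -6.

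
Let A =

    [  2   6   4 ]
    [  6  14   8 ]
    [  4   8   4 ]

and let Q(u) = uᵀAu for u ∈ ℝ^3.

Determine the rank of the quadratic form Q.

2

Symmetric row and column elimination reduces A to a congruent diagonal form with pivots 2, -4, 0.
Counting signs: 1 positive, 1 negative, 1 zero.
The rank is the number of nonzero pivots: 2.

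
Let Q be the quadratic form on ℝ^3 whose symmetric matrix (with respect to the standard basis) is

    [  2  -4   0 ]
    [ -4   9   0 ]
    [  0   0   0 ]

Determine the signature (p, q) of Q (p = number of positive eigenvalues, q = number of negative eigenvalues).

(2, 0)

Applying the same elementary operations to the rows and columns of A produces a congruent diagonal matrix with entries 2, 1, 0.
So there are 2 positive, 1 zero pivots.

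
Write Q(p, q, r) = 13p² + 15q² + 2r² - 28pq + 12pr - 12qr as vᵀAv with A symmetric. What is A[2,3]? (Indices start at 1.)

-6

The coefficient of q·r in Q is -12. For a symmetric A this equals A[2,3] + A[3,2] = 2·A[2,3].
So A[2,3] = -12/2 = -6.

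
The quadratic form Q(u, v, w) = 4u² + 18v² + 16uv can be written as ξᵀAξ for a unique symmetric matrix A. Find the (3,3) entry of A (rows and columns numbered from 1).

The coefficient of w² in Q is 0, and that is exactly A[3,3].

0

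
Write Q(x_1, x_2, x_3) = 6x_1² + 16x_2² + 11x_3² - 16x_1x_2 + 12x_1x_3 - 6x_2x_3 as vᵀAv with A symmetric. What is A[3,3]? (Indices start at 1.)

11

The coefficient of x_3² in Q is 11, and that is exactly A[3,3].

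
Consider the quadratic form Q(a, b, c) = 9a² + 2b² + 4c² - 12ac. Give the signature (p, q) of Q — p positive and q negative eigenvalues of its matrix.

The associated matrix is A = [[9, 0, -6], [0, 2, 0], [-6, 0, 4]].
Row-reducing A symmetrically gives the diagonal entries 9, 2, 0.
That gives 2 positive, 1 zero pivots.

(2, 0)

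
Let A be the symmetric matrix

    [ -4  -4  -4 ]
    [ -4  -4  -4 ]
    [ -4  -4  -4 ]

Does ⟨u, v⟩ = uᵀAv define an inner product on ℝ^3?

Applying the same elementary operations to the rows and columns of A produces a congruent diagonal matrix with entries -4, 0, 0.
Counting signs: 1 negative, 2 zero.
Hence Q is negative semidefinite.
⟨·,·⟩ is an inner product exactly when A is positive definite.

no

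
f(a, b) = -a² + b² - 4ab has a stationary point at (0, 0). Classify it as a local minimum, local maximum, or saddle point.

saddle point

The Hessian at the origin is H = [[-2, -4], [-4, 2]].
det H = -2·2 − (-4)² = -20 < 0, so H is indefinite.
Therefore the origin is a saddle point.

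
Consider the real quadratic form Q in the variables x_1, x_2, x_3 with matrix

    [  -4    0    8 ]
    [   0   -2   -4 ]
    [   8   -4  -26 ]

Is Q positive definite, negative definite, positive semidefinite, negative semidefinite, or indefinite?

negative definite

Row-reducing A symmetrically gives the diagonal entries -4, -2, -2.
Counting signs: 3 negative.
Hence Q is negative definite.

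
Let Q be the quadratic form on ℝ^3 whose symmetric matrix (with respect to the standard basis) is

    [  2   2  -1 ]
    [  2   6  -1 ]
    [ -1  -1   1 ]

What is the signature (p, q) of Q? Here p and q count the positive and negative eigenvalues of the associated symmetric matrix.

(3, 0)

Row-reducing A symmetrically gives the diagonal entries 2, 4, 1/2.
That gives 3 positive pivots.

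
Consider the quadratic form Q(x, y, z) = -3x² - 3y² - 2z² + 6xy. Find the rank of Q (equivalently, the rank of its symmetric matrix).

2

The associated matrix is A = [[-3, 3, 0], [3, -3, 0], [0, 0, -2]].
Row-reducing A symmetrically gives the diagonal entries -3, 0, -2.
So there are 2 negative, 1 zero pivots.
The rank is the number of nonzero pivots: 2.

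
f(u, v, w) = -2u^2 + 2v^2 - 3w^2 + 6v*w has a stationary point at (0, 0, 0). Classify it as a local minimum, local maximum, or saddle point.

saddle point

The Hessian at the origin is H = [[-4, 0, 0], [0, 4, 6], [0, 6, -6]].
Symmetric row and column elimination reduces H to a congruent diagonal form with pivots -4, 4, -15.
So there are 1 positive, 2 negative pivots.
H is indefinite, so the origin is a saddle point.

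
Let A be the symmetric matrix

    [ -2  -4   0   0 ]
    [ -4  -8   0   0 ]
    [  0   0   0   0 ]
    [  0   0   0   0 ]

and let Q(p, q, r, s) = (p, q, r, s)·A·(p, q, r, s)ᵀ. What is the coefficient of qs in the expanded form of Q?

The coefficient of qs is A[2,4] + A[4,2] = 2·0 = 0.

0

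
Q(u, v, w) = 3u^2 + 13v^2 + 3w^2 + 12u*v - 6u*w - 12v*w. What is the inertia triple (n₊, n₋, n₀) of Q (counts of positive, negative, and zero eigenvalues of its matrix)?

The associated matrix is A = [[3, 6, -3], [6, 13, -6], [-3, -6, 3]].
Row-reducing A symmetrically gives the diagonal entries 3, 1, 0.
So there are 2 positive, 1 zero pivots.

(2, 0, 1)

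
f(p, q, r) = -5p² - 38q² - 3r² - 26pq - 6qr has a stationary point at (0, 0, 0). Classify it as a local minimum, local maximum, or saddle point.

local maximum

The Hessian at the origin is H = [[-10, -26, 0], [-26, -76, -6], [0, -6, -6]].
Symmetric row and column elimination reduces H to a congruent diagonal form with pivots -10, -42/5, -12/7.
So there are 3 negative pivots.
H is negative definite, so the origin is a strict local maximum.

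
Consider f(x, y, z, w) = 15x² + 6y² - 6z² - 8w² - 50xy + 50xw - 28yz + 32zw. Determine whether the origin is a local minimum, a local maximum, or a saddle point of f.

saddle point

The Hessian at the origin is H = [[30, -50, 0, 50], [-50, 12, -28, 0], [0, -28, -12, 32], [50, 0, 32, -16]].
Row-reducing H symmetrically gives the diagonal entries 30, -214/3, -108/107, -40/27.
So there are 1 positive, 3 negative pivots.
H is indefinite, so the origin is a saddle point.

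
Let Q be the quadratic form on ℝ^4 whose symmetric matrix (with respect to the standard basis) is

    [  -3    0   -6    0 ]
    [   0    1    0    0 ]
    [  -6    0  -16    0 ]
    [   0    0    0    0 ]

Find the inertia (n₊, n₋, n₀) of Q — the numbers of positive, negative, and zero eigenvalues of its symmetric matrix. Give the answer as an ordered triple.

Symmetric row and column elimination reduces A to a congruent diagonal form with pivots -3, 1, -4, 0.
So there are 1 positive, 2 negative, 1 zero pivots.

(1, 2, 1)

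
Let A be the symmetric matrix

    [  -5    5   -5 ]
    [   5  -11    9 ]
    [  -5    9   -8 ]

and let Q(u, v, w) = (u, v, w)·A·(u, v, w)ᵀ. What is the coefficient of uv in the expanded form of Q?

The coefficient of uv is A[1,2] + A[2,1] = 2·5 = 10.

10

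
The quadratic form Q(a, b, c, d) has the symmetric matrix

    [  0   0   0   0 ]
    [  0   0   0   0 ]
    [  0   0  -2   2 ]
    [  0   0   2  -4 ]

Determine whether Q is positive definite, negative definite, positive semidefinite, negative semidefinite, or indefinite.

Row-reducing A symmetrically gives the diagonal entries 0, 0, -2, -2.
So there are 2 negative, 2 zero pivots.
Hence Q is negative semidefinite.

negative semidefinite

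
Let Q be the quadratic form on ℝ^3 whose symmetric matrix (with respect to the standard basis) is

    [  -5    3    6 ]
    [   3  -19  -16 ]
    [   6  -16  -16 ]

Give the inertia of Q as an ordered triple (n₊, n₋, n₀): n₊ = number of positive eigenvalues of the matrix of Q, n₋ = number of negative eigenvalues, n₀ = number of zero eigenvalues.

(1, 2, 0)

Applying the same elementary operations to the rows and columns of A produces a congruent diagonal matrix with entries -5, -86/5, 6/43.
That gives 1 positive, 2 negative pivots.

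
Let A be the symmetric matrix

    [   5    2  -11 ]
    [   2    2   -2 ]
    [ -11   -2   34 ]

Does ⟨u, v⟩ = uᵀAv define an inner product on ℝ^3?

yes

Leading principal minors: Δ_1 = 5, Δ_2 = 6, Δ_3 = 30.
All leading principal minors are positive, so by Sylvester's criterion Q is positive definite.
⟨·,·⟩ is an inner product exactly when A is positive definite.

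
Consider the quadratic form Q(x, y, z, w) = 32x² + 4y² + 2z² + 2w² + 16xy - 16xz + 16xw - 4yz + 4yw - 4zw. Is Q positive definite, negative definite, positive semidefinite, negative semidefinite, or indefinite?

positive semidefinite

The symmetric matrix is A = [[32, 8, -8, 8], [8, 4, -2, 2], [-8, -2, 2, -2], [8, 2, -2, 2]].
Symmetric row and column elimination reduces A to a congruent diagonal form with pivots 32, 2, 0, 0.
So there are 2 positive, 2 zero pivots.
Hence Q is positive semidefinite.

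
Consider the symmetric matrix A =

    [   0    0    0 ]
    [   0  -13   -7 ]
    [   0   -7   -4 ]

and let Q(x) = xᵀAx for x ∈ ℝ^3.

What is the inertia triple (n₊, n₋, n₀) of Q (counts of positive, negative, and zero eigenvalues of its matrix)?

Applying the same elementary operations to the rows and columns of A produces a congruent diagonal matrix with entries 0, -13, -3/13.
That gives 2 negative, 1 zero pivots.

(0, 2, 1)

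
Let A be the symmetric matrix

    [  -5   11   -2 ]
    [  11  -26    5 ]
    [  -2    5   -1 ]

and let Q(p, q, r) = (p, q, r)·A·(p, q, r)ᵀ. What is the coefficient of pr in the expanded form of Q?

The coefficient of pr is A[1,3] + A[3,1] = 2·(-2) = -4.

-4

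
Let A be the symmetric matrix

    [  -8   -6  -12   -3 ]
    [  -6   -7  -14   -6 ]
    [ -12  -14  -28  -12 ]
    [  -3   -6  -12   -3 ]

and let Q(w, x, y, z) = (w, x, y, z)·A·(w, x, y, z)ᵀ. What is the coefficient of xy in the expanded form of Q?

-28

The coefficient of xy is A[2,3] + A[3,2] = 2·(-14) = -28.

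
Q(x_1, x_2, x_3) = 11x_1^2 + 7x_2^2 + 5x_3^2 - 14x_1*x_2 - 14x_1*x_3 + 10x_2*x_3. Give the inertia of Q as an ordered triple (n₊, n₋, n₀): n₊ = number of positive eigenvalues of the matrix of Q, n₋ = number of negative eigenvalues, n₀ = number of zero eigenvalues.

The associated matrix is A = [[11, -7, -7], [-7, 7, 5], [-7, 5, 5]].
Applying the same elementary operations to the rows and columns of A produces a congruent diagonal matrix with entries 11, 28/11, 3/7.
So there are 3 positive pivots.

(3, 0, 0)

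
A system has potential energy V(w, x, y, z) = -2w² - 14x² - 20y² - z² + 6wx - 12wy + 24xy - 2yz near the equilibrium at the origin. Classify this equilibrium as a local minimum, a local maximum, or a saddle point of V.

local maximum

The Hessian at the origin is H = [[-4, 6, -12, 0], [6, -28, 24, 0], [-12, 24, -40, -2], [0, 0, -2, -2]].
Applying the same elementary operations to the rows and columns of H produces a congruent diagonal matrix with entries -4, -19, -40/19, -1/10.
So there are 4 negative pivots.
H is negative definite, so the origin is a strict local maximum.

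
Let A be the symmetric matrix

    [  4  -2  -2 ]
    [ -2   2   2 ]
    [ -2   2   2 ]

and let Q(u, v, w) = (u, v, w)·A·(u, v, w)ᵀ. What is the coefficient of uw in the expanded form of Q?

The coefficient of uw is A[1,3] + A[3,1] = 2·(-2) = -4.

-4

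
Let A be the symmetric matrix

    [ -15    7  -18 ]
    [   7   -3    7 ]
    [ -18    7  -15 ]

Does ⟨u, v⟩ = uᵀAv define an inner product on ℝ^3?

no

Applying the same elementary operations to the rows and columns of A produces a congruent diagonal matrix with entries -15, 4/15, -3/4.
So there are 1 positive, 2 negative pivots.
Hence Q is indefinite.
⟨·,·⟩ is an inner product exactly when A is positive definite.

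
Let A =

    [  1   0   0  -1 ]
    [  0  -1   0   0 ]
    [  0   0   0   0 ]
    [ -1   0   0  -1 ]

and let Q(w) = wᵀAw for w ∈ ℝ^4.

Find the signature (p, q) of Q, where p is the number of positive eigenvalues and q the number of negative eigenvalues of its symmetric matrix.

Row-reducing A symmetrically gives the diagonal entries 1, -1, 0, -2.
Counting signs: 1 positive, 2 negative, 1 zero.

(1, 2)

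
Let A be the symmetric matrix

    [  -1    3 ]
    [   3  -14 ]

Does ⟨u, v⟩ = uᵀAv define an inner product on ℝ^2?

no

For the 2×2 matrix [[-1, 3], [3, -14]]: det = -1·-14 − (3)² = 5, trace = -15.
det > 0 so both eigenvalues share the sign of the trace; trace = -15 < 0 ⇒ both negative.
⟨·,·⟩ is an inner product exactly when A is positive definite.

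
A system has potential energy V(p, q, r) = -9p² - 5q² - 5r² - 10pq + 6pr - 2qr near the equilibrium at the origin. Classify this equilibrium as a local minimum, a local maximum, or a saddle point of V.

The Hessian at the origin is H = [[-18, -10, 6], [-10, -10, -2], [6, -2, -10]].
Applying the same elementary operations to the rows and columns of H produces a congruent diagonal matrix with entries -18, -40/9, -8/5.
So there are 3 negative pivots.
H is negative definite, so the origin is a strict local maximum.

local maximum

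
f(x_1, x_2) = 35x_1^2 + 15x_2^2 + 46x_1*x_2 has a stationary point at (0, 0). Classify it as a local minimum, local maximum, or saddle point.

The Hessian at the origin is H = [[70, 46], [46, 30]].
det H = 70·30 − (46)² = -16 < 0, so H is indefinite.
Therefore the origin is a saddle point.

saddle point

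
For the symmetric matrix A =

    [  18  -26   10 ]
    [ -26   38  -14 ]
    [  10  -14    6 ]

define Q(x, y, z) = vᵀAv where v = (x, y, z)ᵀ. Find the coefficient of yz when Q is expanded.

The coefficient of yz is A[2,3] + A[3,2] = 2·(-14) = -28.

-28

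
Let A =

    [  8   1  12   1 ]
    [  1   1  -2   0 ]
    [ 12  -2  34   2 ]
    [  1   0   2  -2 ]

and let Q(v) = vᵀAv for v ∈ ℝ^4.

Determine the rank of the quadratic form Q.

4

Row-reducing A symmetrically gives the diagonal entries 8, 7/8, 2, -15/7.
Counting signs: 3 positive, 1 negative.
The rank is the number of nonzero pivots: 4.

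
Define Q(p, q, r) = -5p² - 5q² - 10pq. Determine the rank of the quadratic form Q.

The associated matrix is A = [[-5, -5, 0], [-5, -5, 0], [0, 0, 0]].
Row-reducing A symmetrically gives the diagonal entries -5, 0, 0.
So there are 1 negative, 2 zero pivots.
The rank is the number of nonzero pivots: 1.

1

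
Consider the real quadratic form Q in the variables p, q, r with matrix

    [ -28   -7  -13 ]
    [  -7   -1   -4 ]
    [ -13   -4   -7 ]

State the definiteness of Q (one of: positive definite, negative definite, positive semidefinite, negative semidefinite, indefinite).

indefinite

An LDLᵀ factorisation of A has diagonal entries -28, 3/4, -12/7.
Counting signs: 1 positive, 2 negative.
Hence Q is indefinite.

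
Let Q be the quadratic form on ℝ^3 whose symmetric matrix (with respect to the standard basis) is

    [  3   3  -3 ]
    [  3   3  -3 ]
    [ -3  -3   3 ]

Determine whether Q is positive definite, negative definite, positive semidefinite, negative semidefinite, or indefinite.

Congruent diagonalization of A (simultaneous row and column reduction) yields pivots 3, 0, 0.
Counting signs: 1 positive, 2 zero.
Hence Q is positive semidefinite.

positive semidefinite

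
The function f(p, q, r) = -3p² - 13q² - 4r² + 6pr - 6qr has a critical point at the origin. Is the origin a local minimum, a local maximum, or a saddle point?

The Hessian at the origin is H = [[-6, 0, 6], [0, -26, -6], [6, -6, -8]].
Symmetric row and column elimination reduces H to a congruent diagonal form with pivots -6, -26, -8/13.
So there are 3 negative pivots.
H is negative definite, so the origin is a strict local maximum.

local maximum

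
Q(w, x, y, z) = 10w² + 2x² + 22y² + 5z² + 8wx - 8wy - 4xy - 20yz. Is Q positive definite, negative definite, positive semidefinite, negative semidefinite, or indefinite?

positive semidefinite

The symmetric matrix is A = [[10, 4, -4, 0], [4, 2, -2, 0], [-4, -2, 22, -10], [0, 0, -10, 5]].
Congruent diagonalization of A (simultaneous row and column reduction) yields pivots 10, 2/5, 20, 0.
Counting signs: 3 positive, 1 zero.
Hence Q is positive semidefinite.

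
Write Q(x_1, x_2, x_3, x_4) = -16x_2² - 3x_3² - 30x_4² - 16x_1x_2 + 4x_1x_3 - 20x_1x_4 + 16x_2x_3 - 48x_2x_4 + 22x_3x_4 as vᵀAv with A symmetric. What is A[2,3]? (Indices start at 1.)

8

The coefficient of x_2·x_3 in Q is 16. For a symmetric A this equals A[2,3] + A[3,2] = 2·A[2,3].
So A[2,3] = 16/2 = 8.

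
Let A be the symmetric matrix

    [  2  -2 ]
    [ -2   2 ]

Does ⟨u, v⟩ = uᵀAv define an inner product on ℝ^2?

no

For the 2×2 matrix [[2, -2], [-2, 2]]: det = 2·2 − (-2)² = 0, trace = 4.
det = 0 so one eigenvalue is zero; the form is semidefinite with the sign of the trace.
⟨·,·⟩ is an inner product exactly when A is positive definite.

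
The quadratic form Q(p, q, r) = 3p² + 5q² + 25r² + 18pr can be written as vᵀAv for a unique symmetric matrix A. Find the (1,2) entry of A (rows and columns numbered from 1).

0

The coefficient of p·q in Q is 0. For a symmetric A this equals A[1,2] + A[2,1] = 2·A[1,2].
So A[1,2] = 0/2 = 0.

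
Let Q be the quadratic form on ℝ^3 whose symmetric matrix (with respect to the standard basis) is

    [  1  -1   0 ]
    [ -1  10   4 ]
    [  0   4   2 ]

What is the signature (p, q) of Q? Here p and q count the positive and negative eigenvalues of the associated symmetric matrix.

Applying the same elementary operations to the rows and columns of A produces a congruent diagonal matrix with entries 1, 9, 2/9.
That gives 3 positive pivots.

(3, 0)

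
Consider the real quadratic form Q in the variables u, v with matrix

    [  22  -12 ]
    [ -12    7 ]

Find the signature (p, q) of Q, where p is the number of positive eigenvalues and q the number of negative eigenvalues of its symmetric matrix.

(2, 0)

Congruent diagonalization of A (simultaneous row and column reduction) yields pivots 22, 5/11.
Counting signs: 2 positive.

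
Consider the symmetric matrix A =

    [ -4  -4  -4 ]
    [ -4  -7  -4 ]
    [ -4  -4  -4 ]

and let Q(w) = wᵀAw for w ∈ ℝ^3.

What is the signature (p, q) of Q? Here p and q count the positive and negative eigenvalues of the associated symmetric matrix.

(0, 2)

Congruent diagonalization of A (simultaneous row and column reduction) yields pivots -4, -3, 0.
That gives 2 negative, 1 zero pivots.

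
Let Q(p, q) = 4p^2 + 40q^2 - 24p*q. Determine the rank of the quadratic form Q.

2

The symmetric matrix is A = [[4, -12], [-12, 40]].
Row-reducing A symmetrically gives the diagonal entries 4, 4.
Counting signs: 2 positive.
The rank is the number of nonzero pivots: 2.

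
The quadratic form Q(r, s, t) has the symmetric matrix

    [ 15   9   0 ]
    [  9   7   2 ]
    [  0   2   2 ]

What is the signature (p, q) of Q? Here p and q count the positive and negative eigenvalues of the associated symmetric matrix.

Congruent diagonalization of A (simultaneous row and column reduction) yields pivots 15, 8/5, -1/2.
That gives 2 positive, 1 negative pivots.

(2, 1)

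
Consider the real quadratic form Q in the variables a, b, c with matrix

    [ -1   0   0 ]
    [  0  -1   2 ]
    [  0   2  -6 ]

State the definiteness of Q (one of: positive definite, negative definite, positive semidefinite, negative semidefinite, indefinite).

Row-reducing A symmetrically gives the diagonal entries -1, -1, -2.
That gives 3 negative pivots.
Hence Q is negative definite.

negative definite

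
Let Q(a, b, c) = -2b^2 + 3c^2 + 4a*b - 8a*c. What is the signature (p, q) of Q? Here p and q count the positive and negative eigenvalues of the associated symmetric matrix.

The symmetric matrix is A = [[0, 2, -4], [2, -2, 0], [-4, 0, 3]].
By Sylvester's law of inertia any congruent diagonalization of A has 1 positive, 2 negative and 0 zero entries.

(1, 2)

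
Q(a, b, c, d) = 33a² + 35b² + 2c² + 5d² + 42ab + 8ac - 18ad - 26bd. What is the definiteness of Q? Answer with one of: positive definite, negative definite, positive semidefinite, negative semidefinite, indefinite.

positive definite

The symmetric matrix of Q is A = [[33, 21, 4, -9], [21, 35, 0, -13], [4, 0, 2, 0], [-9, -13, 0, 5]].
Leading principal minors: Δ_1 = 33, Δ_2 = 714, Δ_3 = 868, Δ_4 = 48.
All leading principal minors are positive, so by Sylvester's criterion Q is positive definite.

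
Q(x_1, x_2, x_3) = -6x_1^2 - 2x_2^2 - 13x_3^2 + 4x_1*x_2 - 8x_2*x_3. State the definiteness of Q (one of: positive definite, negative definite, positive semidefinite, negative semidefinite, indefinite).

negative definite

The symmetric matrix of Q is A = [[-6, 2, 0], [2, -2, -4], [0, -4, -13]].
Leading principal minors: Δ_1 = -6, Δ_2 = 8, Δ_3 = -8.
The signs alternate starting with Δ_1 < 0, so by Sylvester's criterion Q is negative definite.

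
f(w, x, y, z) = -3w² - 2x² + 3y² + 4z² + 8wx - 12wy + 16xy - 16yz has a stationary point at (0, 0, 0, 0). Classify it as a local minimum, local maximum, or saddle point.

The Hessian at the origin is H = [[-6, 8, -12, 0], [8, -4, 16, 0], [-12, 16, 6, -16], [0, 0, -16, 8]].
Applying the same elementary operations to the rows and columns of H produces a congruent diagonal matrix with entries -6, 20/3, 30, -8/15.
Counting signs: 2 positive, 2 negative.
H is indefinite, so the origin is a saddle point.

saddle point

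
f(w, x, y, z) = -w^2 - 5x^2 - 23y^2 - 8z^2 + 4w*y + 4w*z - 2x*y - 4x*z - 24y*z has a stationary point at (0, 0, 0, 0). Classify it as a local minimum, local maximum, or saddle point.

The Hessian at the origin is H = [[-2, 0, 4, 4], [0, -10, -2, -4], [4, -2, -46, -24], [4, -4, -24, -16]].
Congruent diagonalization of H (simultaneous row and column reduction) yields pivots -2, -10, -188/5, -12/47.
That gives 4 negative pivots.
H is negative definite, so the origin is a strict local maximum.

local maximum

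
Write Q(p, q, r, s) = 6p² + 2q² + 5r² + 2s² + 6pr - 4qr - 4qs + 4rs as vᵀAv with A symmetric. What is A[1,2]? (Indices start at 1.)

The coefficient of p·q in Q is 0. For a symmetric A this equals A[1,2] + A[2,1] = 2·A[1,2].
So A[1,2] = 0/2 = 0.

0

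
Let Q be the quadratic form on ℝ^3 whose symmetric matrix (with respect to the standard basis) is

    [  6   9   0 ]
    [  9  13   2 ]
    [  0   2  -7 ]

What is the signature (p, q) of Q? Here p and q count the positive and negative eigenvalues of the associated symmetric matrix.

Symmetric row and column elimination reduces A to a congruent diagonal form with pivots 6, -1/2, 1.
Counting signs: 2 positive, 1 negative.

(2, 1)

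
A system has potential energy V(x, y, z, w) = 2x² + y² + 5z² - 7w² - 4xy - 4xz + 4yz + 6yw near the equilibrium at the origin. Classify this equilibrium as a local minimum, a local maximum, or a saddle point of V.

saddle point

The Hessian at the origin is H = [[4, -4, -4, 0], [-4, 2, 4, 6], [-4, 4, 10, 0], [0, 6, 0, -14]].
An LDLᵀ factorisation of H has diagonal entries 4, -2, 6, 4.
That gives 3 positive, 1 negative pivots.
H is indefinite, so the origin is a saddle point.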